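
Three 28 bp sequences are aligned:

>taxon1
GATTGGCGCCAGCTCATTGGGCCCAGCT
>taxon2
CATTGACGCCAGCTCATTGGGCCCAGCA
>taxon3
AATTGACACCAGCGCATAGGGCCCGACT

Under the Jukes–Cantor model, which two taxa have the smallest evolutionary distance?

taxon1 and taxon2

taxon1–taxon2: 3/28 differ, p = 0.107, d = 0.116.
taxon1–taxon3: 7/28 differ, p = 0.250, d = 0.304.
taxon2–taxon3: 7/28 differ, p = 0.250, d = 0.304.
The smallest distance is between taxon1 and taxon2.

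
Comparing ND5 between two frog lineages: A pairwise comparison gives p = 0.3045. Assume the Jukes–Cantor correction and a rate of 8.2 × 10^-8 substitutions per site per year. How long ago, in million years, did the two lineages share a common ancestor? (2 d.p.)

2.38

d = −(3/4) ln(1 − 4p/3) = −0.75 ln(1 − 0.406) = −0.75 ln(0.594)
  = −0.75 × (-0.520876) = 0.390657 substitutions/site.
Under a molecular clock d = 2μt, so t = d/(2μ) = 0.390657 / (2 × 8.2 × 10^-8) = 2.38 million years.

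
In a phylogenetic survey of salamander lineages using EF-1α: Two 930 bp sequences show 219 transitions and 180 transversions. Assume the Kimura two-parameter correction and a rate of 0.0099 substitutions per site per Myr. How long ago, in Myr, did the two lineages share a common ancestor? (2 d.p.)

P = 219/930 ≈ 0.235484 and Q = 180/930 ≈ 0.193548.
Under the Kimura two-parameter model, d = −½ ln(1 − 2P − Q) − ¼ ln(1 − 2Q).
1 − 2P − Q = 0.335484, giving −½ ln(0.335484) = 0.546091.
1 − 2Q = 0.612904, giving −¼ ln(0.612904) = 0.122387.
d = 0.546091 + 0.122387 = 0.668478.
Under a molecular clock d = 2μt, so t = d/(2μ) = 0.668478 / (2 × 0.0099) = 33.76 Myr.

33.76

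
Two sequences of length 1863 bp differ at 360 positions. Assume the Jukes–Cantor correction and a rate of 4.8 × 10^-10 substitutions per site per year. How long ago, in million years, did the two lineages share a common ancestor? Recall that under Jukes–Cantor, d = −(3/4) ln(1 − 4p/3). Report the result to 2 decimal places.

p = 360/1863 ≈ 0.193237.
d = −(3/4) ln(1 − 4p/3) = −0.75 ln(1 − 0.257649) = −0.75 ln(0.742351)
  = −0.75 × (-0.297933) = 0.223450 substitutions/site.
Under a molecular clock d = 2μt, so t = d/(2μ) = 0.223450 / (2 × 4.8 × 10^-10) = 232.76 million years.

232.76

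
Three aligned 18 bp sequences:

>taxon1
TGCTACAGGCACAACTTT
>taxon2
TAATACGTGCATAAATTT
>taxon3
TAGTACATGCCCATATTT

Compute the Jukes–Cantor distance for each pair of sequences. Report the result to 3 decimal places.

taxon1–taxon2: 6/18 sites differ → p ≈ 0.333333, d = −0.75 ln(1 − 0.444444) = 0.440839 ≈ 0.441.
taxon1–taxon3: 6/18 sites differ → p ≈ 0.333333, d = −0.75 ln(1 − 0.444444) = 0.440839 ≈ 0.441.
taxon2–taxon3: 5/18 sites differ → p ≈ 0.277778, d = −0.75 ln(1 − 0.370371) = 0.346968 ≈ 0.347.

d(taxon1,taxon2) = 0.441, d(taxon1,taxon3) = 0.441, d(taxon2,taxon3) = 0.347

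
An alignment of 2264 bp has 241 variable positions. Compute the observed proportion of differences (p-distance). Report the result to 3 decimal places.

p = 241/2264 = 0.106448… ≈ 0.106 (to 3 d.p.).

0.106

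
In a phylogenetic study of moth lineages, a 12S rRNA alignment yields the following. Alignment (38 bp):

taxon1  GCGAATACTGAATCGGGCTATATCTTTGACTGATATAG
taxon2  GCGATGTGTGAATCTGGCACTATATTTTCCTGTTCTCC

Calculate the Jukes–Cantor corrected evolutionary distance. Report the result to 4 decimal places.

The sequences differ at 14 of 38 sites, so p = 14/38 ≈ 0.368421.
d = −(3/4) ln(1 − 4p/3) = −0.75 ln(1 − 0.491228) = −0.75 ln(0.508772)
  = −0.75 × (-0.675755) = 0.506816 substitutions/site.

0.5068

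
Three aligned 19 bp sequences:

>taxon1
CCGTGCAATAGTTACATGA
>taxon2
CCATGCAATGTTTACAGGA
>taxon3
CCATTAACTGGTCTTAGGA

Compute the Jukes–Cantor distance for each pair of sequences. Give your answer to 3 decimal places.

taxon1–taxon2: 4/19 sites differ → p ≈ 0.210526, d = −0.75 ln(1 − 0.280701) = 0.247109 ≈ 0.247.
taxon1–taxon3: 9/19 sites differ → p ≈ 0.473684, d = −0.75 ln(1 − 0.631579) = 0.748897 ≈ 0.749.
taxon2–taxon3: 7/19 sites differ → p ≈ 0.368421, d = −0.75 ln(1 − 0.491228) = 0.506816 ≈ 0.507.

d(taxon1,taxon2) = 0.247, d(taxon1,taxon3) = 0.749, d(taxon2,taxon3) = 0.507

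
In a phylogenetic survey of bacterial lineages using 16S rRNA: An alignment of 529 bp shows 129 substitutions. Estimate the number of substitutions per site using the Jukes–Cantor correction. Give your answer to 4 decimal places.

0.2949

p = 129/529 ≈ 0.243856.
d = −(3/4) ln(1 − 4p/3) = −0.75 ln(1 − 0.325141) = −0.75 ln(0.674859)
  = −0.75 × (-0.393251) = 0.294938 substitutions/site.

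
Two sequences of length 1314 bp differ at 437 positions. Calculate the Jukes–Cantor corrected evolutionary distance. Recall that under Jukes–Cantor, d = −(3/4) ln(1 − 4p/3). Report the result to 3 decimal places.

0.439

p = 437/1314 ≈ 0.332572.
d = −(3/4) ln(1 − 4p/3) = −0.75 ln(1 − 0.443429) = −0.75 ln(0.556571)
  = −0.75 × (-0.585961) = 0.439471 substitutions/site.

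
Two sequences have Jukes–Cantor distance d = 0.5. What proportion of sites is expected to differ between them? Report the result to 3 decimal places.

p = (3/4)(1 − e^(−4d/3)) = 0.75 × (1 − e^(-0.666667)) = 0.75 × (1 − 0.513417) = 0.364937.

0.365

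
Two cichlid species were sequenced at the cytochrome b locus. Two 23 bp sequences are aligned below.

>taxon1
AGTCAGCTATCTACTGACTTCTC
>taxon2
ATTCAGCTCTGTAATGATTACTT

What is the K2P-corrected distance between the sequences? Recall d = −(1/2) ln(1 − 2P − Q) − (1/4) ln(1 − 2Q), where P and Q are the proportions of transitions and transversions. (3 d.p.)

0.391

Of 23 sites, 2 differences are transitions and 5 are transversions, so P = 2/23 ≈ 0.086957 and Q = 5/23 ≈ 0.217391.
Under the Kimura two-parameter model, d = −½ ln(1 − 2P − Q) − ¼ ln(1 − 2Q).
1 − 2P − Q = 0.608695, giving −½ ln(0.608695) = 0.248219.
1 − 2Q = 0.565218, giving −¼ ln(0.565218) = 0.142636.
d = 0.248219 + 0.142636 = 0.390855.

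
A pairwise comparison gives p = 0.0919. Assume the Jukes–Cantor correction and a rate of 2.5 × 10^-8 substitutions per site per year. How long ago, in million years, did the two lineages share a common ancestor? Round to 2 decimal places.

1.96

d = −(3/4) ln(1 − 4p/3) = −0.75 ln(1 − 0.122533) = −0.75 ln(0.877467)
  = −0.75 × (-0.130716) = 0.098037 substitutions/site.
Under a molecular clock d = 2μt, so t = d/(2μ) = 0.098037 / (2 × 2.5 × 10^-8) = 1.96 million years.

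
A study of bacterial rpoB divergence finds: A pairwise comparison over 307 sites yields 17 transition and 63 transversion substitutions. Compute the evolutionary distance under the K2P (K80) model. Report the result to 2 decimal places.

0.32

P = 17/307 ≈ 0.055375 and Q = 63/307 ≈ 0.205212.
Under the Kimura two-parameter model, d = −½ ln(1 − 2P − Q) − ¼ ln(1 − 2Q).
1 − 2P − Q = 0.684038, giving −½ ln(0.684038) = 0.189871.
1 − 2Q = 0.589576, giving −¼ ln(0.589576) = 0.132088.
d = 0.189871 + 0.132088 = 0.321959.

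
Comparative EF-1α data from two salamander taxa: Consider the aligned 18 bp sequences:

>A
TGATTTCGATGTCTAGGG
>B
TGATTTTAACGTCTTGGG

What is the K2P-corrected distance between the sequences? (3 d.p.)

0.276

Of 18 sites, 3 differences are transitions and 1 are transversions, so P = 3/18 ≈ 0.166667 and Q = 1/18 ≈ 0.055556.
Under the Kimura two-parameter model, d = −½ ln(1 − 2P − Q) − ¼ ln(1 − 2Q).
1 − 2P − Q = 0.61111, giving −½ ln(0.61111) = 0.246239.
1 − 2Q = 0.888888, giving −¼ ln(0.888888) = 0.029446.
d = 0.246239 + 0.029446 = 0.275685.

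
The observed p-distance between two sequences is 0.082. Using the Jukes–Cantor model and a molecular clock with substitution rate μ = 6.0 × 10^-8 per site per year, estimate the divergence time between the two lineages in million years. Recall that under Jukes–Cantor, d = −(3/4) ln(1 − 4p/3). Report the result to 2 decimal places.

d = −(3/4) ln(1 − 4p/3) = −0.75 ln(1 − 0.109333) = −0.75 ln(0.890667)
  = −0.75 × (-0.115785) = 0.086839 substitutions/site.
Under a molecular clock d = 2μt, so t = d/(2μ) = 0.086839 / (2 × 6.0 × 10^-8) = 0.72 million years.

0.72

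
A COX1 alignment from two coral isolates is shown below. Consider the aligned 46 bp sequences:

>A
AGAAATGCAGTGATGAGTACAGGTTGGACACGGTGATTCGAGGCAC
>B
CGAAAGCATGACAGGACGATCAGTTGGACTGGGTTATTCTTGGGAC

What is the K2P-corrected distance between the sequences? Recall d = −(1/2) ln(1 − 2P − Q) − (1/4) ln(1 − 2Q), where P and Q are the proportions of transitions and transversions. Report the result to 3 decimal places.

0.641

Of 46 sites, 2 differences are transitions and 17 are transversions, so P = 2/46 ≈ 0.043478 and Q = 17/46 ≈ 0.369565.
Under the Kimura two-parameter model, d = −½ ln(1 − 2P − Q) − ¼ ln(1 − 2Q).
1 − 2P − Q = 0.543479, giving −½ ln(0.543479) = 0.304882.
1 − 2Q = 0.26087, giving −¼ ln(0.26087) = 0.335933.
d = 0.304882 + 0.335933 = 0.640815.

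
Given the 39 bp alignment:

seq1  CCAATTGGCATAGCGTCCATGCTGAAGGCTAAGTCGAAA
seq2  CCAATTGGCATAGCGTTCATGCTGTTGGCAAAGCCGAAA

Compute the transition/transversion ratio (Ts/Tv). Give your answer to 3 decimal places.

0.667

Transitions are A↔G and C↔T; transversions are all other mismatches.
Transitions: 2. Transversions: 3.
R = 2/3 = 0.666666… ≈ 0.667 (to 3 d.p.).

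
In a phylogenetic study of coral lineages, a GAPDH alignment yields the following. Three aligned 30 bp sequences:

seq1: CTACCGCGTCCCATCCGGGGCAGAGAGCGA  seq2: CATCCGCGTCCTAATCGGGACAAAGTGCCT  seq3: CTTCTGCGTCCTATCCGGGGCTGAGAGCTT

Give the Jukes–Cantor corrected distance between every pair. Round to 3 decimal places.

seq1–seq2: 10/30 sites differ → p ≈ 0.333333, d = −0.75 ln(1 − 0.444444) = 0.440839 ≈ 0.441.
seq1–seq3: 6/30 sites differ → p = 0.2, d = −0.75 ln(1 − 0.266667) = 0.232617 ≈ 0.233.
seq2–seq3: 9/30 sites differ → p = 0.3, d = −0.75 ln(1 − 0.4) = 0.383119 ≈ 0.383.

d(seq1,seq2) = 0.441, d(seq1,seq3) = 0.233, d(seq2,seq3) = 0.383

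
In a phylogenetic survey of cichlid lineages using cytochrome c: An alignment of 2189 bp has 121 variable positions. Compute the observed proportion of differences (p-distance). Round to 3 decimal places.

0.055

p = 121/2189 = 0.055276… ≈ 0.055 (to 3 d.p.).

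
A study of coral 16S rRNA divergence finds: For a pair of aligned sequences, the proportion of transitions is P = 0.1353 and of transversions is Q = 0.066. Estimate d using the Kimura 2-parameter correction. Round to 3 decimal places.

0.241

Under the Kimura two-parameter model, d = −½ ln(1 − 2P − Q) − ¼ ln(1 − 2Q).
1 − 2P − Q = 0.6634, giving −½ ln(0.6634) = 0.205189.
1 − 2Q = 0.868, giving −¼ ln(0.868) = 0.035391.
d = 0.205189 + 0.035391 = 0.240580.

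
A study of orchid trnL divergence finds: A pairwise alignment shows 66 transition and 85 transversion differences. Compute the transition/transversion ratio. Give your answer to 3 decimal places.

0.776

R = 66/85 = 0.776470… ≈ 0.776 (to 3 d.p.).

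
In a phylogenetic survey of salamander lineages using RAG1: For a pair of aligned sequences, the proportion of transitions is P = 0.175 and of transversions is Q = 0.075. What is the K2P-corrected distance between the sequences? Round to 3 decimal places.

0.317

Under the Kimura two-parameter model, d = −½ ln(1 − 2P − Q) − ¼ ln(1 − 2Q).
1 − 2P − Q = 0.575, giving −½ ln(0.575) = 0.276693.
1 − 2Q = 0.85, giving −¼ ln(0.85) = 0.040630.
d = 0.276693 + 0.040630 = 0.317323.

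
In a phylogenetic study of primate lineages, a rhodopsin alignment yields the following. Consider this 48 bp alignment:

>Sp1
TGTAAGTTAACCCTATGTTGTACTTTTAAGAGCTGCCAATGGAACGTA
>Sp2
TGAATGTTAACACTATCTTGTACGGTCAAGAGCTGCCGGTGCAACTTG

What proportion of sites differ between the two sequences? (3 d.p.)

The sequences differ at 12 of 48 positions.
p = 12/48 = 0.250.

0.250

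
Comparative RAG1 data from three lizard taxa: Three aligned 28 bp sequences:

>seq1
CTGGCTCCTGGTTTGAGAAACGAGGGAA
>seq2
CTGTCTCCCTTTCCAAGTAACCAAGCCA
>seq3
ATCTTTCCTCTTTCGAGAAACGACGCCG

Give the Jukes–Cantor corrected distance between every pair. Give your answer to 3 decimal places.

seq1–seq2: 12/28 sites differ → p ≈ 0.428571, d = −0.75 ln(1 − 0.571428) = 0.635472 ≈ 0.635.
seq1–seq3: 11/28 sites differ → p ≈ 0.392857, d = −0.75 ln(1 − 0.523809) = 0.556452 ≈ 0.556.
seq2–seq3: 11/28 sites differ → p ≈ 0.392857, d = −0.75 ln(1 − 0.523809) = 0.556452 ≈ 0.556.

d(seq1,seq2) = 0.635, d(seq1,seq3) = 0.556, d(seq2,seq3) = 0.556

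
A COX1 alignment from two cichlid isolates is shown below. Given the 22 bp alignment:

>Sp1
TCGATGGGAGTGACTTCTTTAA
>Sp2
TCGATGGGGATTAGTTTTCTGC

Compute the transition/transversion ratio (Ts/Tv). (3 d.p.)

1.667

Transitions are A↔G and C↔T; transversions are all other mismatches.
Transitions: 5. Transversions: 3.
R = 5/3 = 1.666666… ≈ 1.667 (to 3 d.p.).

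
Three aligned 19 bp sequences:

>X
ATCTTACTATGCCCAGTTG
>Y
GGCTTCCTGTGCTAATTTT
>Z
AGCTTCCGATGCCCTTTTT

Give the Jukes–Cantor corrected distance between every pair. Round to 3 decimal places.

d(X,Y) = 0.618, d(X,Z) = 0.410, d(Y,Z) = 0.410

X–Y: 8/19 sites differ → p ≈ 0.421053, d = −0.75 ln(1 − 0.561404) = 0.618132 ≈ 0.618.
X–Z: 6/19 sites differ → p ≈ 0.315789, d = −0.75 ln(1 − 0.421052) = 0.409907 ≈ 0.410.
Y–Z: 6/19 sites differ → p ≈ 0.315789, d = −0.75 ln(1 − 0.421052) = 0.409907 ≈ 0.410.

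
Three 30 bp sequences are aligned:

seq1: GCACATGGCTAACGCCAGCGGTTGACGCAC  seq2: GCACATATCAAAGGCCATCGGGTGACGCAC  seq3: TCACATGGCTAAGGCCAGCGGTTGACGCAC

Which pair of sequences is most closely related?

seq1–seq2: 6/30 differ, p = 0.200, d = 0.233.
seq1–seq3: 2/30 differ, p = 0.067, d = 0.070.
seq2–seq3: 6/30 differ, p = 0.200, d = 0.233.
The smallest distance is between seq1 and seq3.

seq1 and seq3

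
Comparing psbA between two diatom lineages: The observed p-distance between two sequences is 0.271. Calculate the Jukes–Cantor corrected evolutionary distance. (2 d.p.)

d = −(3/4) ln(1 − 4p/3) = −0.75 ln(1 − 0.361333) = −0.75 ln(0.638667)
  = −0.75 × (-0.448372) = 0.336279 substitutions/site.

0.34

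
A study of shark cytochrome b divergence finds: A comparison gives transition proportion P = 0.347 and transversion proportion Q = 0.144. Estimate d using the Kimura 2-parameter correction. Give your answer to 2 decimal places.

Under the Kimura two-parameter model, d = −½ ln(1 − 2P − Q) − ¼ ln(1 − 2Q).
1 − 2P − Q = 0.162, giving −½ ln(0.162) = 0.910079.
1 − 2Q = 0.712, giving −¼ ln(0.712) = 0.084919.
d = 0.910079 + 0.084919 = 0.994998.

0.99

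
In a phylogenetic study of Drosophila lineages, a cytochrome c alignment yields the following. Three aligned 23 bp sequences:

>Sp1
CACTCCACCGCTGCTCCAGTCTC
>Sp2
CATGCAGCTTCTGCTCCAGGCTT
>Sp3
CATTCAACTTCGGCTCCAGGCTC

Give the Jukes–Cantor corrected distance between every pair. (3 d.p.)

Sp1–Sp2: 8/23 sites differ → p ≈ 0.347826, d = −0.75 ln(1 − 0.463768) = 0.467391 ≈ 0.467.
Sp1–Sp3: 6/23 sites differ → p ≈ 0.26087, d = −0.75 ln(1 − 0.347827) = 0.320584 ≈ 0.321.
Sp2–Sp3: 4/23 sites differ → p ≈ 0.173913, d = −0.75 ln(1 − 0.231884) = 0.197861 ≈ 0.198.

d(Sp1,Sp2) = 0.467, d(Sp1,Sp3) = 0.321, d(Sp2,Sp3) = 0.198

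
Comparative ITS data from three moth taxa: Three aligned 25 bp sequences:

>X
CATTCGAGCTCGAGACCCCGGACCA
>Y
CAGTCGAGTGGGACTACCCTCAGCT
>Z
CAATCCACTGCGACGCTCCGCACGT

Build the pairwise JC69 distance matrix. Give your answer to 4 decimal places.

d(X,Y) = 0.6626, d(X,Z) = 0.6626, d(Y,Z) = 0.5716

X–Y: 11/25 sites differ → p = 0.44, d = −0.75 ln(1 − 0.586667) = 0.662626 ≈ 0.6626.
X–Z: 11/25 sites differ → p = 0.44, d = −0.75 ln(1 − 0.586667) = 0.662626 ≈ 0.6626.
Y–Z: 10/25 sites differ → p = 0.4, d = −0.75 ln(1 − 0.533333) = 0.571605 ≈ 0.5716.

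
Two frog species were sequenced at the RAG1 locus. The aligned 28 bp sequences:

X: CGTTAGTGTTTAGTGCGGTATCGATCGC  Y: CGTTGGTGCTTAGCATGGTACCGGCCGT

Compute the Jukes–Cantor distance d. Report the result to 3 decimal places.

The sequences differ at 9 of 28 sites (5, 9, 14, 15, 16, 21, 24, 25, 28), so p = 9/28 ≈ 0.321429.
d = −(3/4) ln(1 − 4p/3) = −0.75 ln(1 − 0.428572) = −0.75 ln(0.571428)
  = −0.75 × (-0.559617) = 0.419713 substitutions/site.

0.420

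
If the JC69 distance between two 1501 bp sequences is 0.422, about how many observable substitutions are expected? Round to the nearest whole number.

Invert JC69: p = (3/4)(1 − e^(−4d/3)) = 0.75 × (1 − e^(-0.562667)) = 0.75 × (1 − 0.569688) = 0.322734.
Expected differing sites = pL ≈ 0.322734 × 1501 = 484.423734 ≈ 484.

484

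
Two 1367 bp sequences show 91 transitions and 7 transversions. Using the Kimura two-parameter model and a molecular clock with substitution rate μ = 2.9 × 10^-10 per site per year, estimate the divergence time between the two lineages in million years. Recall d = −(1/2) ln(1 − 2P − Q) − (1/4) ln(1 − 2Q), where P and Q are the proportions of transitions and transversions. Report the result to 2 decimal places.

132.71

P = 91/1367 ≈ 0.066569 and Q = 7/1367 ≈ 0.005121.
Under the Kimura two-parameter model, d = −½ ln(1 − 2P − Q) − ¼ ln(1 − 2Q).
1 − 2P − Q = 0.861741, giving −½ ln(0.861741) = 0.074400.
1 − 2Q = 0.989758, giving −¼ ln(0.989758) = 0.002574.
d = 0.074400 + 0.002574 = 0.076974.
Under a molecular clock d = 2μt, so t = d/(2μ) = 0.076974 / (2 × 2.9 × 10^-10) = 132.71 million years.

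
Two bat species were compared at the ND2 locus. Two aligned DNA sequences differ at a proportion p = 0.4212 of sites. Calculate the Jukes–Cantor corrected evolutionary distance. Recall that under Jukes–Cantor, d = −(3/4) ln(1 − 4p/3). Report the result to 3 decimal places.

0.618

d = −(3/4) ln(1 − 4p/3) = −0.75 ln(1 − 0.5616) = −0.75 ln(0.4384)
  = −0.75 × (-0.824624) = 0.618468 substitutions/site.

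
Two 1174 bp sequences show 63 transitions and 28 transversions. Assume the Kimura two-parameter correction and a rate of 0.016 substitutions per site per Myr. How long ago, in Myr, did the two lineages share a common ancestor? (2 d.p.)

P = 63/1174 ≈ 0.053663 and Q = 28/1174 ≈ 0.02385.
Under the Kimura two-parameter model, d = −½ ln(1 − 2P − Q) − ¼ ln(1 − 2Q).
1 − 2P − Q = 0.868824, giving −½ ln(0.868824) = 0.070307.
1 − 2Q = 0.9523, giving −¼ ln(0.9523) = 0.012219.
d = 0.070307 + 0.012219 = 0.082526.
Under a molecular clock d = 2μt, so t = d/(2μ) = 0.082526 / (2 × 0.016) = 2.58 Myr.

2.58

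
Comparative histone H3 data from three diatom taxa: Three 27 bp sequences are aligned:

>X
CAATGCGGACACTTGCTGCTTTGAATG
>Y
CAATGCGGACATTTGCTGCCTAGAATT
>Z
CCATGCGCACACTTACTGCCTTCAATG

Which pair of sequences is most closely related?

X and Y

X–Y: 4/27 differ, p = 0.148, d = 0.165.
X–Z: 5/27 differ, p = 0.185, d = 0.213.
Y–Z: 7/27 differ, p = 0.259, d = 0.318.
The smallest distance is between X and Y.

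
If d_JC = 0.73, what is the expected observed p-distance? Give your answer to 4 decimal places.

p = (3/4)(1 − e^(−4d/3)) = 0.75 × (1 − e^(-0.973333)) = 0.75 × (1 − 0.377822) = 0.466634.

0.4666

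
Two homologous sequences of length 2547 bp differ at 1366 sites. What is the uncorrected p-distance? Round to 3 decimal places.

p = 1366/2547 = 0.536317… ≈ 0.536 (to 3 d.p.).

0.536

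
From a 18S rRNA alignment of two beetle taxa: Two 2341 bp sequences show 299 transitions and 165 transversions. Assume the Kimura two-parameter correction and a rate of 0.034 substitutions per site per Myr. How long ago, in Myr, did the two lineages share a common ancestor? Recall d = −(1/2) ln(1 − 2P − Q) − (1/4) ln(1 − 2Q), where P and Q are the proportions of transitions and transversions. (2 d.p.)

3.46

P = 299/2341 ≈ 0.127723 and Q = 165/2341 ≈ 0.070483.
Under the Kimura two-parameter model, d = −½ ln(1 − 2P − Q) − ¼ ln(1 − 2Q).
1 − 2P − Q = 0.674071, giving −½ ln(0.674071) = 0.197210.
1 − 2Q = 0.859034, giving −¼ ln(0.859034) = 0.037987.
d = 0.197210 + 0.037987 = 0.235197.
Under a molecular clock d = 2μt, so t = d/(2μ) = 0.235197 / (2 × 0.034) = 3.46 Myr.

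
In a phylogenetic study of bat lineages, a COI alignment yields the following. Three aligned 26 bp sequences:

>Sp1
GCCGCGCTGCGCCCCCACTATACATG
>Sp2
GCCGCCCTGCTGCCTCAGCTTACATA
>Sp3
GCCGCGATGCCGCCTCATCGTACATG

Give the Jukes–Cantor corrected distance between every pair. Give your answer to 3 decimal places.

d(Sp1,Sp2) = 0.396, d(Sp1,Sp3) = 0.334, d(Sp2,Sp3) = 0.276

Sp1–Sp2: 8/26 sites differ → p ≈ 0.307692, d = −0.75 ln(1 − 0.410256) = 0.396050 ≈ 0.396.
Sp1–Sp3: 7/26 sites differ → p ≈ 0.269231, d = −0.75 ln(1 − 0.358975) = 0.333515 ≈ 0.334.
Sp2–Sp3: 6/26 sites differ → p ≈ 0.230769, d = −0.75 ln(1 − 0.307692) = 0.275793 ≈ 0.276.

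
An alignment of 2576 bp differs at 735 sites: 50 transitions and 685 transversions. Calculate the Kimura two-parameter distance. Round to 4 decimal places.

0.3715

P = 50/2576 ≈ 0.01941 and Q = 685/2576 ≈ 0.265916.
Under the Kimura two-parameter model, d = −½ ln(1 − 2P − Q) − ¼ ln(1 − 2Q).
1 − 2P − Q = 0.695264, giving −½ ln(0.695264) = 0.181732.
1 − 2Q = 0.468168, giving −¼ ln(0.468168) = 0.189732.
d = 0.181732 + 0.189732 = 0.371464.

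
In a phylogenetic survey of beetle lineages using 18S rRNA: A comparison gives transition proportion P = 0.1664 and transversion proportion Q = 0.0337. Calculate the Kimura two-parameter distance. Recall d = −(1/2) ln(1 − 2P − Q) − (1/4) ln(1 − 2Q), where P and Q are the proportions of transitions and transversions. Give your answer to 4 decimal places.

Under the Kimura two-parameter model, d = −½ ln(1 − 2P − Q) − ¼ ln(1 − 2Q).
1 − 2P − Q = 0.6335, giving −½ ln(0.6335) = 0.228248.
1 − 2Q = 0.9326, giving −¼ ln(0.9326) = 0.017445.
d = 0.228248 + 0.017445 = 0.245693.

0.2457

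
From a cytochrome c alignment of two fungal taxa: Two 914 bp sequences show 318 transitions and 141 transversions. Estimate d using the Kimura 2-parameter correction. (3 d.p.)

P = 318/914 ≈ 0.347921 and Q = 141/914 ≈ 0.154267.
Under the Kimura two-parameter model, d = −½ ln(1 − 2P − Q) − ¼ ln(1 − 2Q).
1 − 2P − Q = 0.149891, giving −½ ln(0.149891) = 0.948923.
1 − 2Q = 0.691466, giving −¼ ln(0.691466) = 0.092235.
d = 0.948923 + 0.092235 = 1.041158.

1.041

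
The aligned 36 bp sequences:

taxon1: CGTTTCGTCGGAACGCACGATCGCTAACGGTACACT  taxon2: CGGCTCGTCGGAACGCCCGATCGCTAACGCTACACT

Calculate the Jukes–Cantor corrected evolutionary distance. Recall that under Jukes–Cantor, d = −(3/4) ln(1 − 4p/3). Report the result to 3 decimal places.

0.120

The sequences differ at 4 of 36 sites (3, 4, 17, 30), so p = 4/36 ≈ 0.111111.
d = −(3/4) ln(1 − 4p/3) = −0.75 ln(1 − 0.148148) = −0.75 ln(0.851852)
  = −0.75 × (-0.160342) = 0.120257 substitutions/site.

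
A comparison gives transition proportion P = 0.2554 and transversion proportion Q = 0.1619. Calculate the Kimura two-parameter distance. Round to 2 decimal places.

Under the Kimura two-parameter model, d = −½ ln(1 − 2P − Q) − ¼ ln(1 − 2Q).
1 − 2P − Q = 0.3273, giving −½ ln(0.3273) = 0.558439.
1 − 2Q = 0.6762, giving −¼ ln(0.6762) = 0.097817.
d = 0.558439 + 0.097817 = 0.656256.

0.66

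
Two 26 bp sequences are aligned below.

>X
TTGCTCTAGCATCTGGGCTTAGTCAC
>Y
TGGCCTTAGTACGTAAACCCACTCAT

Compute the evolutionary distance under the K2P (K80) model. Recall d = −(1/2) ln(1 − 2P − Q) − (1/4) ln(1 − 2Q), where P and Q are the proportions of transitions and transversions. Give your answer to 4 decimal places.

1.1453

Of 26 sites, 10 differences are transitions and 3 are transversions, so P = 10/26 ≈ 0.384615 and Q = 3/26 ≈ 0.115385.
Under the Kimura two-parameter model, d = −½ ln(1 − 2P − Q) − ¼ ln(1 − 2Q).
1 − 2P − Q = 0.115385, giving −½ ln(0.115385) = 1.079740.
1 − 2Q = 0.76923, giving −¼ ln(0.76923) = 0.065591.
d = 1.079740 + 0.065591 = 1.145331.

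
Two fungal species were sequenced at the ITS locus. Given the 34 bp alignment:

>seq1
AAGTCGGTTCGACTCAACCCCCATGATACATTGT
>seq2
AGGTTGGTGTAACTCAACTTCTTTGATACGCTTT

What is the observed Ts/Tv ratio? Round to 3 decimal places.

3.000

Transitions are A↔G and C↔T; transversions are all other mismatches.
Transitions: 9. Transversions: 3.
R = 9/3 = 3.000.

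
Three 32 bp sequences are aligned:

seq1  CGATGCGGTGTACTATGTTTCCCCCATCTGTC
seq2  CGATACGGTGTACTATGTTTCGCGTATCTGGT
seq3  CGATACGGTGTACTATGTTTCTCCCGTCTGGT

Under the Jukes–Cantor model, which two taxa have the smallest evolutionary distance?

seq2 and seq3

seq1–seq2: 6/32 differ, p = 0.188, d = 0.216.
seq1–seq3: 5/32 differ, p = 0.156, d = 0.175.
seq2–seq3: 4/32 differ, p = 0.125, d = 0.137.
The smallest distance is between seq2 and seq3.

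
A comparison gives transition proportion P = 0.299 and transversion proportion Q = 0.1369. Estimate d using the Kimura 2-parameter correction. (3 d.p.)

Under the Kimura two-parameter model, d = −½ ln(1 − 2P − Q) − ¼ ln(1 − 2Q).
1 − 2P − Q = 0.2651, giving −½ ln(0.2651) = 0.663824.
1 − 2Q = 0.7262, giving −¼ ln(0.7262) = 0.079982.
d = 0.663824 + 0.079982 = 0.743806.

0.744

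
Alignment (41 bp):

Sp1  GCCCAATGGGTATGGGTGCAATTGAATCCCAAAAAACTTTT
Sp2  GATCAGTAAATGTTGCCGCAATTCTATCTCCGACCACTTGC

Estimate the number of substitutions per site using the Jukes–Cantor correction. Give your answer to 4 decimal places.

The sequences differ at 19 of 41 sites, so p = 19/41 ≈ 0.463415.
d = −(3/4) ln(1 − 4p/3) = −0.75 ln(1 − 0.617887) = −0.75 ln(0.382113)
  = −0.75 × (-0.962039) = 0.721529 substitutions/site.

0.7215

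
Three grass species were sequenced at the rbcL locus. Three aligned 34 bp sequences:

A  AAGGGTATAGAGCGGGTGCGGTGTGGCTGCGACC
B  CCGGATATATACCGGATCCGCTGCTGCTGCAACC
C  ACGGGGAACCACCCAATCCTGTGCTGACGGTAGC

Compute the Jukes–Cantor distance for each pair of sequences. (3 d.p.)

A–B: 11/34 sites differ → p ≈ 0.323529, d = −0.75 ln(1 − 0.431372) = 0.423397 ≈ 0.423.
A–C: 18/34 sites differ → p ≈ 0.529412, d = −0.75 ln(1 − 0.705883) = 0.917833 ≈ 0.918.
B–C: 15/34 sites differ → p ≈ 0.441176, d = −0.75 ln(1 − 0.588235) = 0.665477 ≈ 0.665.

d(A,B) = 0.423, d(A,C) = 0.918, d(B,C) = 0.665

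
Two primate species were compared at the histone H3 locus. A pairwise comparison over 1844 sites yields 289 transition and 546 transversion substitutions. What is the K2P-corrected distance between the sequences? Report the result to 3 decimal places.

P = 289/1844 ≈ 0.156725 and Q = 546/1844 ≈ 0.296095.
Under the Kimura two-parameter model, d = −½ ln(1 − 2P − Q) − ¼ ln(1 − 2Q).
1 − 2P − Q = 0.390455, giving −½ ln(0.390455) = 0.470221.
1 − 2Q = 0.40781, giving −¼ ln(0.40781) = 0.224238.
d = 0.470221 + 0.224238 = 0.694459.

0.694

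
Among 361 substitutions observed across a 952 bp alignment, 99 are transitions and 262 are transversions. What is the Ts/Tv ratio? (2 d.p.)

0.38

R = 99/262 = 0.377862… ≈ 0.38 (to 2 d.p.).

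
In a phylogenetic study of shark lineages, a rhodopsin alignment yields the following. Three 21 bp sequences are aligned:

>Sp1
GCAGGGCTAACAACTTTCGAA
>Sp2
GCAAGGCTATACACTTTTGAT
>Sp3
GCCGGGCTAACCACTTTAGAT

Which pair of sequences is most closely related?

Sp1–Sp2: 6/21 differ, p = 0.286, d = 0.360.
Sp1–Sp3: 4/21 differ, p = 0.190, d = 0.220.
Sp2–Sp3: 5/21 differ, p = 0.238, d = 0.286.
The smallest distance is between Sp1 and Sp3.

Sp1 and Sp3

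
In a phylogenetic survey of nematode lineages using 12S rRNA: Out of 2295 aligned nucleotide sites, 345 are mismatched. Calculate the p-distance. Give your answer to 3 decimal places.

0.150

p = 345/2295 = 0.150326… ≈ 0.150 (to 3 d.p.).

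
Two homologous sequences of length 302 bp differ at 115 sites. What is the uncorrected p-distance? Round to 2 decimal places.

p = 115/302 = 0.380794… ≈ 0.38 (to 2 d.p.).

0.38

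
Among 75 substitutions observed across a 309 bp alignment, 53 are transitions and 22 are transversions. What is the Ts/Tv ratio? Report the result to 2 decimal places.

2.41

R = 53/22 = 2.409090… ≈ 2.41 (to 2 d.p.).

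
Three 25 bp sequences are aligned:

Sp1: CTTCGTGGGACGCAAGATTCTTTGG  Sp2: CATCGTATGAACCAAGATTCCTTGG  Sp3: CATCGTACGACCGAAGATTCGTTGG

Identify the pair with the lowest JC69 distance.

Sp1–Sp2: 6/25 differ, p = 0.240, d = 0.289.
Sp1–Sp3: 6/25 differ, p = 0.240, d = 0.289.
Sp2–Sp3: 4/25 differ, p = 0.160, d = 0.180.
The smallest distance is between Sp2 and Sp3.

Sp2 and Sp3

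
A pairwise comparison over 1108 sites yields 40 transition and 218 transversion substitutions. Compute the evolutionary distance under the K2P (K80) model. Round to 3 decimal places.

P = 40/1108 ≈ 0.036101 and Q = 218/1108 ≈ 0.196751.
Under the Kimura two-parameter model, d = −½ ln(1 − 2P − Q) − ¼ ln(1 − 2Q).
1 − 2P − Q = 0.731047, giving −½ ln(0.731047) = 0.156639.
1 − 2Q = 0.606498, giving −¼ ln(0.606498) = 0.125013.
d = 0.156639 + 0.125013 = 0.281652.

0.282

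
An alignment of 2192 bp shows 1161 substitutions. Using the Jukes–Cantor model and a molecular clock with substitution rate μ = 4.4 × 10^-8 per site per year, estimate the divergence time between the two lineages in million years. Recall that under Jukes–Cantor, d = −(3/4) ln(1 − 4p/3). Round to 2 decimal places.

10.44

p = 1161/2192 ≈ 0.529653.
d = −(3/4) ln(1 − 4p/3) = −0.75 ln(1 − 0.706204) = −0.75 ln(0.293796)
  = −0.75 × (-1.224870) = 0.918653 substitutions/site.
Under a molecular clock d = 2μt, so t = d/(2μ) = 0.918653 / (2 × 4.4 × 10^-8) = 10.44 million years.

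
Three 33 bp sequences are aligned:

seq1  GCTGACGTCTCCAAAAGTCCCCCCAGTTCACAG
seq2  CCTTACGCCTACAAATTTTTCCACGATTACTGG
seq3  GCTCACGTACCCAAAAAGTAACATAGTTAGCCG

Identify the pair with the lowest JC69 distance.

seq1 and seq3

seq1–seq2: 15/33 differ, p = 0.455, d = 0.699.
seq1–seq3: 13/33 differ, p = 0.394, d = 0.559.
seq2–seq3: 17/33 differ, p = 0.515, d = 0.871.
The smallest distance is between seq1 and seq3.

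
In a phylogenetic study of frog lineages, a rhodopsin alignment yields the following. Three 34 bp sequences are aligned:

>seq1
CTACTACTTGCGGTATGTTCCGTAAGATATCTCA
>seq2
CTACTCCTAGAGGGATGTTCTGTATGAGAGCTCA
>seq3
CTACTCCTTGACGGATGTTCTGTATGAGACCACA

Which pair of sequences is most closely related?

seq2 and seq3

seq1–seq2: 8/34 differ, p = 0.235, d = 0.282.
seq1–seq3: 9/34 differ, p = 0.265, d = 0.326.
seq2–seq3: 4/34 differ, p = 0.118, d = 0.128.
The smallest distance is between seq2 and seq3.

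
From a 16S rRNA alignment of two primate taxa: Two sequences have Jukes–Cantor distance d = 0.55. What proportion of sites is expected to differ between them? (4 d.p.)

p = (3/4)(1 − e^(−4d/3)) = 0.75 × (1 − e^(-0.733333)) = 0.75 × (1 − 0.480305) = 0.389771.

0.3898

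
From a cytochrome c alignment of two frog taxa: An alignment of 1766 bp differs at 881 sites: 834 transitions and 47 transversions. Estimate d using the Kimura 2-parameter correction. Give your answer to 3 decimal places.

P = 834/1766 ≈ 0.472254 and Q = 47/1766 ≈ 0.026614.
Under the Kimura two-parameter model, d = −½ ln(1 − 2P − Q) − ¼ ln(1 − 2Q).
1 − 2P − Q = 0.028878, giving −½ ln(0.028878) = 1.772338.
1 − 2Q = 0.946772, giving −¼ ln(0.946772) = 0.013674.
d = 1.772338 + 0.013674 = 1.786012.

1.786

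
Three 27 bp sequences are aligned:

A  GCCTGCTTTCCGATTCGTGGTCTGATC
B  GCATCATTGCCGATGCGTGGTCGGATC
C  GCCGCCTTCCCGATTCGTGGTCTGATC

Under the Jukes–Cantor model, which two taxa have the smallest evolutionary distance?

A–B: 6/27 differ, p = 0.222, d = 0.264.
A–C: 3/27 differ, p = 0.111, d = 0.120.
B–C: 6/27 differ, p = 0.222, d = 0.264.
The smallest distance is between A and C.

A and C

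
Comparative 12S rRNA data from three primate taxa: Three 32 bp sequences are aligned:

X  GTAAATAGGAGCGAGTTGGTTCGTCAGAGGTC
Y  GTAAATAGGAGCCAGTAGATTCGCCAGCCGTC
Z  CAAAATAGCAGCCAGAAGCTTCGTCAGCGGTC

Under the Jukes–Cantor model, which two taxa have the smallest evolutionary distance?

X and Y

X–Y: 6/32 differ, p = 0.188, d = 0.216.
X–Z: 8/32 differ, p = 0.250, d = 0.304.
Y–Z: 7/32 differ, p = 0.219, d = 0.259.
The smallest distance is between X and Y.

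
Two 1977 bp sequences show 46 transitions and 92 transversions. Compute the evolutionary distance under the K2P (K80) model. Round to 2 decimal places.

0.07

P = 46/1977 ≈ 0.023268 and Q = 92/1977 ≈ 0.046535.
Under the Kimura two-parameter model, d = −½ ln(1 − 2P − Q) − ¼ ln(1 − 2Q).
1 − 2P − Q = 0.906929, giving −½ ln(0.906929) = 0.048846.
1 − 2Q = 0.90693, giving −¼ ln(0.90693) = 0.024423.
d = 0.048846 + 0.024423 = 0.073269.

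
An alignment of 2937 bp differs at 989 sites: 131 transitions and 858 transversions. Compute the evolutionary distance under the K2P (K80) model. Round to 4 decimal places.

P = 131/2937 ≈ 0.044603 and Q = 858/2937 ≈ 0.292135.
Under the Kimura two-parameter model, d = −½ ln(1 − 2P − Q) − ¼ ln(1 − 2Q).
1 − 2P − Q = 0.618659, giving −½ ln(0.618659) = 0.240101.
1 − 2Q = 0.41573, giving −¼ ln(0.41573) = 0.219430.
d = 0.240101 + 0.219430 = 0.459531.

0.4595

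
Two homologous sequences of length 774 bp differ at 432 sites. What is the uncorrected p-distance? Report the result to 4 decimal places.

0.5581

p = 432/774 = 0.558139… ≈ 0.5581 (to 4 d.p.).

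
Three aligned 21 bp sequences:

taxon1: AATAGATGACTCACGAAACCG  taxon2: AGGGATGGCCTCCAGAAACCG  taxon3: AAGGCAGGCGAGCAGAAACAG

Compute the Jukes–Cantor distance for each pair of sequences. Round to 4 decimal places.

d(taxon1,taxon2) = 0.6355, d(taxon1,taxon3) = 0.8990, d(taxon2,taxon3) = 0.4408

taxon1–taxon2: 9/21 sites differ → p ≈ 0.428571, d = −0.75 ln(1 − 0.571428) = 0.635472 ≈ 0.6355.
taxon1–taxon3: 11/21 sites differ → p ≈ 0.52381, d = −0.75 ln(1 − 0.698413) = 0.899023 ≈ 0.8990.
taxon2–taxon3: 7/21 sites differ → p ≈ 0.333333, d = −0.75 ln(1 − 0.444444) = 0.440839 ≈ 0.4408.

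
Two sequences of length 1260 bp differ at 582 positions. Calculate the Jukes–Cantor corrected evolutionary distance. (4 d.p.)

0.7176

p = 582/1260 ≈ 0.461905.
d = −(3/4) ln(1 − 4p/3) = −0.75 ln(1 − 0.615873) = −0.75 ln(0.384127)
  = −0.75 × (-0.956782) = 0.717587 substitutions/site.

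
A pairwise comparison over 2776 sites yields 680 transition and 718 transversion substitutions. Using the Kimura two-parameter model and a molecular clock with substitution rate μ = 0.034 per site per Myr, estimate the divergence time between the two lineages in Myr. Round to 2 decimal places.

12.83

P = 680/2776 ≈ 0.244957 and Q = 718/2776 ≈ 0.258646.
Under the Kimura two-parameter model, d = −½ ln(1 − 2P − Q) − ¼ ln(1 − 2Q).
1 − 2P − Q = 0.25144, giving −½ ln(0.25144) = 0.690275.
1 − 2Q = 0.482708, giving −¼ ln(0.482708) = 0.182086.
d = 0.690275 + 0.182086 = 0.872361.
Under a molecular clock d = 2μt, so t = d/(2μ) = 0.872361 / (2 × 0.034) = 12.83 Myr.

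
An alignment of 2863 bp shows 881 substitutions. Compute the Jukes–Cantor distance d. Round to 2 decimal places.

0.40

p = 881/2863 ≈ 0.307719.
d = −(3/4) ln(1 − 4p/3) = −0.75 ln(1 − 0.410292) = −0.75 ln(0.589708)
  = −0.75 × (-0.528128) = 0.396096 substitutions/site.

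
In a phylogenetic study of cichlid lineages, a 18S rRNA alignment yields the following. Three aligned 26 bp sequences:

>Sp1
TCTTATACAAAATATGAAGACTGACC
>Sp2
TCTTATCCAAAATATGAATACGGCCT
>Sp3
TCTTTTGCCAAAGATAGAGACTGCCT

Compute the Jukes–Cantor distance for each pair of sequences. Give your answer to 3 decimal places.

Sp1–Sp2: 5/26 sites differ → p ≈ 0.192308, d = −0.75 ln(1 − 0.256411) = 0.222200 ≈ 0.222.
Sp1–Sp3: 8/26 sites differ → p ≈ 0.307692, d = −0.75 ln(1 − 0.410256) = 0.396050 ≈ 0.396.
Sp2–Sp3: 8/26 sites differ → p ≈ 0.307692, d = −0.75 ln(1 − 0.410256) = 0.396050 ≈ 0.396.

d(Sp1,Sp2) = 0.222, d(Sp1,Sp3) = 0.396, d(Sp2,Sp3) = 0.396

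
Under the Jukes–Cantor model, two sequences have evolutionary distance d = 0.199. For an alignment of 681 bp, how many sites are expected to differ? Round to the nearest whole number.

Invert JC69: p = (3/4)(1 − e^(−4d/3)) = 0.75 × (1 − e^(-0.265333)) = 0.75 × (1 − 0.766951) = 0.174787.
Expected differing sites = pL ≈ 0.174787 × 681 = 119.029947 ≈ 119.

119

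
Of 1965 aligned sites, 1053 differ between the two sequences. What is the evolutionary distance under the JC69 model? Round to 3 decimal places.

p = 1053/1965 ≈ 0.535878.
d = −(3/4) ln(1 − 4p/3) = −0.75 ln(1 − 0.714504) = −0.75 ln(0.285496)
  = −0.75 × (-1.253527) = 0.940145 substitutions/site.

0.940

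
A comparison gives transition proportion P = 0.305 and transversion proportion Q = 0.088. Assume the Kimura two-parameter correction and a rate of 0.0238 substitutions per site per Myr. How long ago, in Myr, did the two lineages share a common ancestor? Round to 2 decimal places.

13.59

Under the Kimura two-parameter model, d = −½ ln(1 − 2P − Q) − ¼ ln(1 − 2Q).
1 − 2P − Q = 0.302, giving −½ ln(0.302) = 0.598664.
1 − 2Q = 0.824, giving −¼ ln(0.824) = 0.048396.
d = 0.598664 + 0.048396 = 0.647060.
Under a molecular clock d = 2μt, so t = d/(2μ) = 0.647060 / (2 × 0.0238) = 13.59 Myr.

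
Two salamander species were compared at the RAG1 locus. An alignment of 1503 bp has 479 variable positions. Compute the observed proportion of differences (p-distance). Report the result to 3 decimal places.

0.319

p = 479/1503 = 0.318695… ≈ 0.319 (to 3 d.p.).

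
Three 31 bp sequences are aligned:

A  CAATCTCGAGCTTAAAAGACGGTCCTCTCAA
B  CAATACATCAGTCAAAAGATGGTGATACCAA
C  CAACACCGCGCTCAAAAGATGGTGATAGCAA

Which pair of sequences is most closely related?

B and C

A–B: 13/31 differ, p = 0.419, d = 0.614.
A–C: 10/31 differ, p = 0.323, d = 0.422.
B–C: 6/31 differ, p = 0.194, d = 0.224.
The smallest distance is between B and C.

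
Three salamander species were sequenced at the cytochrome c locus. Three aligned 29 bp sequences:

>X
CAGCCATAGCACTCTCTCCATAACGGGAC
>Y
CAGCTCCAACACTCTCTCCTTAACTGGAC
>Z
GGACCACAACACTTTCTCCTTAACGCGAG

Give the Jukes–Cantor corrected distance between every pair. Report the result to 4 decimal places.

d(X,Y) = 0.2421, d(X,Z) = 0.4006, d(Y,Z) = 0.4006

X–Y: 6/29 sites differ → p ≈ 0.206897, d = −0.75 ln(1 − 0.275863) = 0.242081 ≈ 0.2421.
X–Z: 9/29 sites differ → p ≈ 0.310345, d = −0.75 ln(1 − 0.413793) = 0.400562 ≈ 0.4006.
Y–Z: 9/29 sites differ → p ≈ 0.310345, d = −0.75 ln(1 − 0.413793) = 0.400562 ≈ 0.4006.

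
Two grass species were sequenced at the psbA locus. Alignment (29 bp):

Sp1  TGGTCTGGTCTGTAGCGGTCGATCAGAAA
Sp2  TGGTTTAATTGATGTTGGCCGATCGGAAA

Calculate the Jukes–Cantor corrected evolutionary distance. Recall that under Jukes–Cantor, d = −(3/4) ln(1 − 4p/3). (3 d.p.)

0.529

The sequences differ at 11 of 29 sites, so p = 11/29 ≈ 0.37931.
d = −(3/4) ln(1 − 4p/3) = −0.75 ln(1 − 0.505747) = −0.75 ln(0.494253)
  = −0.75 × (-0.704708) = 0.528531 substitutions/site.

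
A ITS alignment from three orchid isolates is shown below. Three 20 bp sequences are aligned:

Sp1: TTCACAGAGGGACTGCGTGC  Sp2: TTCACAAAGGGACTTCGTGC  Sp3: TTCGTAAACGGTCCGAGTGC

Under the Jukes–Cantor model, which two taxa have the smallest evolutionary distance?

Sp1–Sp2: 2/20 differ, p = 0.100, d = 0.107.
Sp1–Sp3: 7/20 differ, p = 0.350, d = 0.471.
Sp2–Sp3: 7/20 differ, p = 0.350, d = 0.471.
The smallest distance is between Sp1 and Sp2.

Sp1 and Sp2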